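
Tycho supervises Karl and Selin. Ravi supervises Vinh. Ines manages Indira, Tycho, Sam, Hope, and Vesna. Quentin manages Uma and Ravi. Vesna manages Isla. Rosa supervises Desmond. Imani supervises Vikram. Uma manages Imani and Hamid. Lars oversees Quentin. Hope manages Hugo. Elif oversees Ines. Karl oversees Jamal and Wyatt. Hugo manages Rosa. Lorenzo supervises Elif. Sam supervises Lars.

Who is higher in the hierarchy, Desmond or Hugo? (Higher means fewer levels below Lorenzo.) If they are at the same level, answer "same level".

Hugo

Desmond is 6 levels below Lorenzo; Hugo is 4. Hugo is higher.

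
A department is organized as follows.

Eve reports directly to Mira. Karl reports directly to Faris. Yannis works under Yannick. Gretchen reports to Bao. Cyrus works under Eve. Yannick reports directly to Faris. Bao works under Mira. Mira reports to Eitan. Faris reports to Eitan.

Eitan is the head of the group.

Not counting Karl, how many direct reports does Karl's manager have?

Karl reports to Faris. Faris's other direct reports are Yannick — 1 peer.

1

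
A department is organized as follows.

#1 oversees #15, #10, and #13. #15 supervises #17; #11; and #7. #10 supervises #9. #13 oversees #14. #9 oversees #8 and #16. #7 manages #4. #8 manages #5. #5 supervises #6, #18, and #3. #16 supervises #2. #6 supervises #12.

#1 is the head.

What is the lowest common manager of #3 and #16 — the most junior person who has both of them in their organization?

#9

#3's chain of managers is #5, #8, #9, #10, #1. #16's chain of managers is #9, #10, #1. The first manager that appears in both chains is #9.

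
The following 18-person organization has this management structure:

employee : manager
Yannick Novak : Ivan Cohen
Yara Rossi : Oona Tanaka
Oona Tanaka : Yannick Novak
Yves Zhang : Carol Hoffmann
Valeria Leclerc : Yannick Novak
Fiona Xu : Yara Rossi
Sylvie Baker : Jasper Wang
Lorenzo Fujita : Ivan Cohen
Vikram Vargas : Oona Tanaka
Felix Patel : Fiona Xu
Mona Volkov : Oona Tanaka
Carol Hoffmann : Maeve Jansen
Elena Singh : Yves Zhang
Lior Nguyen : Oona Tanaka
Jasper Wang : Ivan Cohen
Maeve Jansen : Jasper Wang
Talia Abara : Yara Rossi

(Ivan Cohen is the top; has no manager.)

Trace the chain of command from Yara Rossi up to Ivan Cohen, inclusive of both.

Yara Rossi reports to Oona Tanaka. Oona Tanaka reports to Yannick Novak. Yannick Novak reports to Ivan Cohen. Ivan Cohen is at the top.

Yara Rossi -> Oona Tanaka -> Yannick Novak -> Ivan Cohen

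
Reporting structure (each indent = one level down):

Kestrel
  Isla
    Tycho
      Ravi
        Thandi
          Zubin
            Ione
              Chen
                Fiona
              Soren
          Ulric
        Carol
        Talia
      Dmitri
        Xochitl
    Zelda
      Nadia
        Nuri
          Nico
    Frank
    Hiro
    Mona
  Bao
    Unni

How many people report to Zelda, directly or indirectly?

3

Zelda directly manages Nadia. Under Nadia: Nuri, Nico (2). That's 3 in total.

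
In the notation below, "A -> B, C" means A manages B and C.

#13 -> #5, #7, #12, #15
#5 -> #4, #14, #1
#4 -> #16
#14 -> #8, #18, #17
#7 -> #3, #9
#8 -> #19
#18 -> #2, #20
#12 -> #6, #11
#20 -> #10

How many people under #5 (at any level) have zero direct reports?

The people in #5's organization with no one reporting to them are #1, #17, #10, #2, #19, #16. That is 6.

6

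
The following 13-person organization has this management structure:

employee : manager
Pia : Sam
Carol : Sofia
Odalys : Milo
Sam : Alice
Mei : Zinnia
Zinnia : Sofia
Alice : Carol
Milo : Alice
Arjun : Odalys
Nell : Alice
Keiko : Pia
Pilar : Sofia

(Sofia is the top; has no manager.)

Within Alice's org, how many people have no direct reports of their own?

3

The people in Alice's organization with no one reporting to them are Keiko, Nell, Arjun. That is 3.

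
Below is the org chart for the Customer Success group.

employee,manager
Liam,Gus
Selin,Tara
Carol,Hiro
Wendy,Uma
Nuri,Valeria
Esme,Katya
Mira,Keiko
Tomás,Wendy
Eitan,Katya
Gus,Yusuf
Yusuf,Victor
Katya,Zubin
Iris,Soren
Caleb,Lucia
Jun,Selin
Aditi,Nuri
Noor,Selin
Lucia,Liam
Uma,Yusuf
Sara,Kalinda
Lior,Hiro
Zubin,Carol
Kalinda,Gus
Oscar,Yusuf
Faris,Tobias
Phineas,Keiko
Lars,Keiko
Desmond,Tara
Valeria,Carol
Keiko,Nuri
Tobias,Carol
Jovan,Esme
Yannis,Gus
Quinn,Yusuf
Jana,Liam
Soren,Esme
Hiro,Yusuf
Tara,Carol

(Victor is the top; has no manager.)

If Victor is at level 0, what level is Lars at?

7

Chain from Lars up to Victor: Lars → Keiko → Nuri → Valeria → Carol → Hiro → Yusuf → Victor. That is 7 steps up, so Lars is 7 levels below Victor.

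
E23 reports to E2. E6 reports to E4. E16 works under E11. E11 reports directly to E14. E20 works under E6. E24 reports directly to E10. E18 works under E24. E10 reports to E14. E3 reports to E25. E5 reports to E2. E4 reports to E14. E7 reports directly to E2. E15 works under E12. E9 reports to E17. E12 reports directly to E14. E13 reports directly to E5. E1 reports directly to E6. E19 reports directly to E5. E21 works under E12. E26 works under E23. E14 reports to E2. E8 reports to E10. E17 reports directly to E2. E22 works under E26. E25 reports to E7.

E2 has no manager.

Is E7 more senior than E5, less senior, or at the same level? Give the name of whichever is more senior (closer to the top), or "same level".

Both E7 and E5 are 1 level below E2.

same level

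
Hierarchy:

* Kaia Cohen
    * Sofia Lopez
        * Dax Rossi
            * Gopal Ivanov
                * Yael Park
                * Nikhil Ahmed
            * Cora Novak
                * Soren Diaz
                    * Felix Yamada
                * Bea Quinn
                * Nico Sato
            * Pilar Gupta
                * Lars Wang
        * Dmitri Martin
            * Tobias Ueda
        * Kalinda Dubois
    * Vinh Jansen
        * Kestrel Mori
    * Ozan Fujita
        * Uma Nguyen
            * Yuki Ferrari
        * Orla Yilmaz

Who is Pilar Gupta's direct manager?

Pilar Gupta reports directly to Dax Rossi.

Dax Rossi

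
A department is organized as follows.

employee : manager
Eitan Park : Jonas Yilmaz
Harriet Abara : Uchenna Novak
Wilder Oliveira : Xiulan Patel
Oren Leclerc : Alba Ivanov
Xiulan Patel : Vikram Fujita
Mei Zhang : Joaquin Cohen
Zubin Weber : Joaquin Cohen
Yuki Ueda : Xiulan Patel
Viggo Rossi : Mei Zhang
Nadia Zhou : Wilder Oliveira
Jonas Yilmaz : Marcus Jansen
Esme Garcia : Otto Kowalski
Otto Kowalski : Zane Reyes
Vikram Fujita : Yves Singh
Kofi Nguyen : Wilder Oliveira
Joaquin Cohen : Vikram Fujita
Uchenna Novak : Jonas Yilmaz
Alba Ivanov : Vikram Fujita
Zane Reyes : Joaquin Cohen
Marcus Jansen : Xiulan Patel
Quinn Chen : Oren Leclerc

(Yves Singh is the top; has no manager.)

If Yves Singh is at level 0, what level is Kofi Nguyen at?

4

Chain from Kofi Nguyen up to Yves Singh: Kofi Nguyen → Wilder Oliveira → Xiulan Patel → Vikram Fujita → Yves Singh. That is 4 steps up, so Kofi Nguyen is 4 levels below Yves Singh.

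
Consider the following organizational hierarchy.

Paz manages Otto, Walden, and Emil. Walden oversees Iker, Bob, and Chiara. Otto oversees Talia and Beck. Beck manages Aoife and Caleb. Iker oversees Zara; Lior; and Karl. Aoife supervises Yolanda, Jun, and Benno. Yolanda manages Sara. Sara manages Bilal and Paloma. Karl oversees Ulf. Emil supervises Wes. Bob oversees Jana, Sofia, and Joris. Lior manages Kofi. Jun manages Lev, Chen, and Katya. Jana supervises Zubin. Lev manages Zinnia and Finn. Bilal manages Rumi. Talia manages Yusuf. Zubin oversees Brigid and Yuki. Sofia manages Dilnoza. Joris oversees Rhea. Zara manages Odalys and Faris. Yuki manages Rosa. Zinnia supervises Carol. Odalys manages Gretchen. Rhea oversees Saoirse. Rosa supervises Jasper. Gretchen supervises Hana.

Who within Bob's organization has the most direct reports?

Bob

Direct-report counts within Bob's organization: Bob has 3; Joris has 1; Rhea has 1; Sofia has 1; Jana has 1; Zubin has 2; Yuki has 1; Rosa has 1. The largest is 3, held by Bob.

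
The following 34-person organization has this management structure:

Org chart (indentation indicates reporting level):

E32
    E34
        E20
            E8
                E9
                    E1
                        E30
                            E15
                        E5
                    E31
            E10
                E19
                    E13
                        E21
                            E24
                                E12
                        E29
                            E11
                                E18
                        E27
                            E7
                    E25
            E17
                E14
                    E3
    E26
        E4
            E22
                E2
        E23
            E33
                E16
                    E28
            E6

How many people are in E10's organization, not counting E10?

E10 directly manages E19. Under E19: E25, E13, E27, E7, E29, E11, E18, E21, E24, E12 (10). That's 11 in total.

11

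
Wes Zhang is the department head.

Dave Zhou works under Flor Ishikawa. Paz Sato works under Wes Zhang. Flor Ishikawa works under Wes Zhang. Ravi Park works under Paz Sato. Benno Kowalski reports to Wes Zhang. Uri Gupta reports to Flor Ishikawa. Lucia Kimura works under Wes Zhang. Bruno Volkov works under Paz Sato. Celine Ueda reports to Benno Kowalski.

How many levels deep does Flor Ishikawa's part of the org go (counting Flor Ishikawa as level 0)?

1

The longest chain under Flor Ishikawa runs Flor Ishikawa → Uri Gupta, which is 1 level below Flor Ishikawa.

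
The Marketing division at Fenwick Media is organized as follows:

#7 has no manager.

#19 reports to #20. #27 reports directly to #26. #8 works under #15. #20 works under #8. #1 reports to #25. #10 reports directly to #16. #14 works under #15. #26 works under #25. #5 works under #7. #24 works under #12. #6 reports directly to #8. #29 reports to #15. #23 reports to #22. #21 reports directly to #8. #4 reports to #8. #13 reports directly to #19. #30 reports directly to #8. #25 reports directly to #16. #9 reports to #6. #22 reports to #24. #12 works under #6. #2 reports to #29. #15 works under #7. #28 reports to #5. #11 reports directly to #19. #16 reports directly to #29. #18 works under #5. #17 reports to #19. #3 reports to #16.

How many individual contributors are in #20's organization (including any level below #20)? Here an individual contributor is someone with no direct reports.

The people in #20's organization with no one reporting to them are #17, #13, #11. That is 3.

3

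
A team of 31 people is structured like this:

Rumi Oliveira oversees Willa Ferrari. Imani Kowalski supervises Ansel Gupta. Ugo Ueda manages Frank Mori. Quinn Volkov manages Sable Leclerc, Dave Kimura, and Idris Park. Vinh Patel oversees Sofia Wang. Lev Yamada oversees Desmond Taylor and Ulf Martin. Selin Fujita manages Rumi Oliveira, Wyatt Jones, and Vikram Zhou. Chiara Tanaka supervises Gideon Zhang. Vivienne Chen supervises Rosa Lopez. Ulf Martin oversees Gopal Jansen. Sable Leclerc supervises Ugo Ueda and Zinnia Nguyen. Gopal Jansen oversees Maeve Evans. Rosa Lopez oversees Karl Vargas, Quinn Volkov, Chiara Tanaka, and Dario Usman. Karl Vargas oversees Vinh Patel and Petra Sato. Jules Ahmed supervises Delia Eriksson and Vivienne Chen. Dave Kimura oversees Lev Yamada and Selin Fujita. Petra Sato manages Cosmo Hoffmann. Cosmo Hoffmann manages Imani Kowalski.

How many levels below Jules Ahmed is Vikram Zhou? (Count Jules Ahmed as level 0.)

6

Chain from Vikram Zhou up to Jules Ahmed: Vikram Zhou → Selin Fujita → Dave Kimura → Quinn Volkov → Rosa Lopez → Vivienne Chen → Jules Ahmed. That is 6 steps up, so Vikram Zhou is 6 levels below Jules Ahmed.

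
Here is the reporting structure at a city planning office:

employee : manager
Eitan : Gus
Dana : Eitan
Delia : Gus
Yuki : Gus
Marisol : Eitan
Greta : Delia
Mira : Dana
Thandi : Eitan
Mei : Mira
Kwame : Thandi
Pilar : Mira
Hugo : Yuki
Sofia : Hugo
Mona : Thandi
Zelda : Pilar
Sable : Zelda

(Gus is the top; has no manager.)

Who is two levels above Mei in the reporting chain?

Mei reports to Mira, and Mira reports to Dana. So Mei's skip-level manager is Dana.

Dana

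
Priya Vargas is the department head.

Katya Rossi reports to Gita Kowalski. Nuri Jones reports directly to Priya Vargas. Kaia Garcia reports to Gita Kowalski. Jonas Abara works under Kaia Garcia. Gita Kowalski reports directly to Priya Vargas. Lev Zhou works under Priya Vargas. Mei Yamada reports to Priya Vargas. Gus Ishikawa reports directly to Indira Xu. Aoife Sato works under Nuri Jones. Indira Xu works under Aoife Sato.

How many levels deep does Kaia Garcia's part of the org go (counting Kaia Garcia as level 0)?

1

The longest chain under Kaia Garcia runs Kaia Garcia → Jonas Abara, which is 1 level below Kaia Garcia.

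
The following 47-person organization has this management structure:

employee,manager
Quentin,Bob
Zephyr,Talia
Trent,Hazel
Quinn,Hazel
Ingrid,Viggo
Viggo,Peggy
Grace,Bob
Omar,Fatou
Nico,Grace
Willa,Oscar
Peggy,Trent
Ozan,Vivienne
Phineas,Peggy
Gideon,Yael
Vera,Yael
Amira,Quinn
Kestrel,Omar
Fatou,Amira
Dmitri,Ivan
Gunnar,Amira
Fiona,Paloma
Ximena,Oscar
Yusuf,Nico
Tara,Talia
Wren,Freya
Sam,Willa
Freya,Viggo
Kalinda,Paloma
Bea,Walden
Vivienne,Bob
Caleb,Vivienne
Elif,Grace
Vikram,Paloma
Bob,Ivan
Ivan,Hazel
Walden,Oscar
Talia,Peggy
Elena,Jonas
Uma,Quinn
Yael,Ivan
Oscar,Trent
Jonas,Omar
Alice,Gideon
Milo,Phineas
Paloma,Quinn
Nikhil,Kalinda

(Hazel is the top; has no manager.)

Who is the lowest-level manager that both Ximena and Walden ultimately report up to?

Oscar

Ximena's chain of managers is Oscar, Trent, Hazel. Walden's chain of managers is Oscar, Trent, Hazel. The first manager that appears in both chains is Oscar.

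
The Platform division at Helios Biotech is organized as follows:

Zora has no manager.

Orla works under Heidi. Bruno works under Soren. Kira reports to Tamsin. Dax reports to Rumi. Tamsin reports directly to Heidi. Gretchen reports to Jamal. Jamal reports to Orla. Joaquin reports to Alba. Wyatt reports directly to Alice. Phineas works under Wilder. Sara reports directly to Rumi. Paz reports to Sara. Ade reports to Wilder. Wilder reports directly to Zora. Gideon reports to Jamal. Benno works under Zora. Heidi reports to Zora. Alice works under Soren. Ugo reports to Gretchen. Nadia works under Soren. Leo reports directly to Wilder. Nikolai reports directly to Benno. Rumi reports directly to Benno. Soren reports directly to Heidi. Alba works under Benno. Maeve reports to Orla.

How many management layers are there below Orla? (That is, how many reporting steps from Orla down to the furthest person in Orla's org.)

The longest chain under Orla runs Orla → Jamal → Gretchen → Ugo, which is 3 levels below Orla.

3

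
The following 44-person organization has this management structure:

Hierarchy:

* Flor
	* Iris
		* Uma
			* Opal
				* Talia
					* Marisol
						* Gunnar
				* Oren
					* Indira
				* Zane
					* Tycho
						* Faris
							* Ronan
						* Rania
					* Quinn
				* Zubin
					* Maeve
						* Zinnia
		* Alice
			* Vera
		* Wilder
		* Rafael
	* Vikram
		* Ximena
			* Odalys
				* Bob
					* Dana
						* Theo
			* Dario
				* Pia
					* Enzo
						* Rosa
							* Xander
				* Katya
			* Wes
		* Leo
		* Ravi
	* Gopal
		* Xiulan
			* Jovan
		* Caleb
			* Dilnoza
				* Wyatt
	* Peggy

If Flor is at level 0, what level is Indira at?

Chain from Indira up to Flor: Indira → Oren → Opal → Uma → Iris → Flor. That is 5 steps up, so Indira is 5 levels below Flor.

5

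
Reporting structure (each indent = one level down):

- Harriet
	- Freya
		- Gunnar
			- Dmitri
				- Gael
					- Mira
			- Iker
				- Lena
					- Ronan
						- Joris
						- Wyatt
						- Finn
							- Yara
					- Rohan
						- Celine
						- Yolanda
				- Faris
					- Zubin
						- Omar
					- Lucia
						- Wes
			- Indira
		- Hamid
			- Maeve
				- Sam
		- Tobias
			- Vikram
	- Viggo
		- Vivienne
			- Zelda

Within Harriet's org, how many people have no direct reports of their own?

The people in Harriet's organization with no one reporting to them are Zelda, Vikram, Sam, Indira, Wes, Omar, Yolanda, Celine, Yara, Wyatt, Joris, Mira. That is 12.

12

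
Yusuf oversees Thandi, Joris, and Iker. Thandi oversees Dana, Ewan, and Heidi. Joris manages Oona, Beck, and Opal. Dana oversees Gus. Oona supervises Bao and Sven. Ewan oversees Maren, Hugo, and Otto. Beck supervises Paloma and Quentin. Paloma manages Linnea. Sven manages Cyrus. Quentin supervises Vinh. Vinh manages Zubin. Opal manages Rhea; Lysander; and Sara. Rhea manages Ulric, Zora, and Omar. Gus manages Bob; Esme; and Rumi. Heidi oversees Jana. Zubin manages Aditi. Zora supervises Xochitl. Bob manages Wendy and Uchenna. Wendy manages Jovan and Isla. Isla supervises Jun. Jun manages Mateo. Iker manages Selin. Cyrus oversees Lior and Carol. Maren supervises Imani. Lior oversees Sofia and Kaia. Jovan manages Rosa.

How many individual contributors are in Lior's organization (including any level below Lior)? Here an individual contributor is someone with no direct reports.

The people in Lior's organization with no one reporting to them are Kaia, Sofia. That is 2.

2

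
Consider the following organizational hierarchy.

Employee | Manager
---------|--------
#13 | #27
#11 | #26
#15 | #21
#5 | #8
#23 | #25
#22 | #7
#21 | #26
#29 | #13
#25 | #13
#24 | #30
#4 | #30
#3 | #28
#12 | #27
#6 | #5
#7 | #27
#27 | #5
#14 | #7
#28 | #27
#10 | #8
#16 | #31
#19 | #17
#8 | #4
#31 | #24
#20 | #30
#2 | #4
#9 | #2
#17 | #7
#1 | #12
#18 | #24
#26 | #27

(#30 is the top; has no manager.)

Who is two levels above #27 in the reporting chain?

#8

#27 reports to #5, and #5 reports to #8. So #27's skip-level manager is #8.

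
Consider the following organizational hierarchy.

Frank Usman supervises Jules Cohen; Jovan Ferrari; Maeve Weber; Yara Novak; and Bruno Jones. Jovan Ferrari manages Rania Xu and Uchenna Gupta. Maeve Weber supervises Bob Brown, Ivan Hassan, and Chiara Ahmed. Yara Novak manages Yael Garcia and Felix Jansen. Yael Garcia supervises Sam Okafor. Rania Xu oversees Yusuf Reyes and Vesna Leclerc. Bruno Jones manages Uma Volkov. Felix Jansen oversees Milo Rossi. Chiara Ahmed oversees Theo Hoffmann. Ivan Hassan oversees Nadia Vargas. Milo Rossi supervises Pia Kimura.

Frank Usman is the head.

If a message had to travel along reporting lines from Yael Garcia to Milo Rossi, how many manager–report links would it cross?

3

Yael Garcia is 1 level below Yara Novak, and Milo Rossi is 2 levels below Yara Novak (their lowest common manager). The shortest path runs up from Yael Garcia to Yara Novak and back down to Milo Rossi: 1 + 2 = 3 links.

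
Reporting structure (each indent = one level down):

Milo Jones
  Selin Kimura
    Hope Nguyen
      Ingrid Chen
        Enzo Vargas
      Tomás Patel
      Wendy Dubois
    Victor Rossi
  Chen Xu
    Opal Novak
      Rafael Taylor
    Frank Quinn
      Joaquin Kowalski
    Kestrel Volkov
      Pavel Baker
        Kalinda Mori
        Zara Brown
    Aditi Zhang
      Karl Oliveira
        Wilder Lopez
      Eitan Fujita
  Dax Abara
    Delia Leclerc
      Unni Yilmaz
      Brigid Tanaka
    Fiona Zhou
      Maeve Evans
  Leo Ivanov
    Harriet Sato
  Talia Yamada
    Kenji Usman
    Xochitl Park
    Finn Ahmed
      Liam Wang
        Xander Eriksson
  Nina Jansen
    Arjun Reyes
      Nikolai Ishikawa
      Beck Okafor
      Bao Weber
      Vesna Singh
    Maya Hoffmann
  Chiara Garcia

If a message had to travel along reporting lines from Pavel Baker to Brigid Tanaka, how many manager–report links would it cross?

6

Pavel Baker is 3 levels below Milo Jones, and Brigid Tanaka is 3 levels below Milo Jones (their lowest common manager). The shortest path runs up from Pavel Baker to Milo Jones and back down to Brigid Tanaka: 3 + 3 = 6 links.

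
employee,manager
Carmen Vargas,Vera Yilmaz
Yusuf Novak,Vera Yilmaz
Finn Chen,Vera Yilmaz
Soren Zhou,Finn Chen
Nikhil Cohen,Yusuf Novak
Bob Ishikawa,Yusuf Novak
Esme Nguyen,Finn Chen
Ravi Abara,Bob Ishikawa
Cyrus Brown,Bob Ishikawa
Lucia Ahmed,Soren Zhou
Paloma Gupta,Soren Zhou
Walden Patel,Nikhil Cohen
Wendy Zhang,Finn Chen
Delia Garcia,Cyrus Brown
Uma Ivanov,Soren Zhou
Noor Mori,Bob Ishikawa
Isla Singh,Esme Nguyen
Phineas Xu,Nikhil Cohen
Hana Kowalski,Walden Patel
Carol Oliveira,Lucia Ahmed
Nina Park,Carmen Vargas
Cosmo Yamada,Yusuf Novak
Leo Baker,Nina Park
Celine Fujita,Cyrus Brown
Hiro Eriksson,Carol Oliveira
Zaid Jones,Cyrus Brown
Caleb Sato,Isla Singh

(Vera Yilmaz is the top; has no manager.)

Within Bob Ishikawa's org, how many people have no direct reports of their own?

5

The people in Bob Ishikawa's organization with no one reporting to them are Noor Mori, Zaid Jones, Celine Fujita, Delia Garcia, Ravi Abara. That is 5.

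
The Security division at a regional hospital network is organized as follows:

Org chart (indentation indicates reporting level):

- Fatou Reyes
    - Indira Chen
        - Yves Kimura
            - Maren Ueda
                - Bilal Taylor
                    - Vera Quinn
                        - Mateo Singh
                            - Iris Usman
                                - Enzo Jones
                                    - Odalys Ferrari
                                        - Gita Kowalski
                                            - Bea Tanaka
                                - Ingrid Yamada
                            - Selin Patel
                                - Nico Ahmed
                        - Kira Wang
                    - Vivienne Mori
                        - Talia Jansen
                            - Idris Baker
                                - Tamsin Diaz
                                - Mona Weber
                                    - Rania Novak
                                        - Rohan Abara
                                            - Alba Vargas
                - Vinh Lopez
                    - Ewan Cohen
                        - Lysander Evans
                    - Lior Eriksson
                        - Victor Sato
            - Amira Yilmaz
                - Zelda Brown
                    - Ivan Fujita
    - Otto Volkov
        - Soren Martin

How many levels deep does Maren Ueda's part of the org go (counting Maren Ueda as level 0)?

8

The longest chain under Maren Ueda runs Maren Ueda → Bilal Taylor → Vivienne Mori → Talia Jansen → Idris Baker → Mona Weber → Rania Novak → Rohan Abara → Alba Vargas, which is 8 levels below Maren Ueda.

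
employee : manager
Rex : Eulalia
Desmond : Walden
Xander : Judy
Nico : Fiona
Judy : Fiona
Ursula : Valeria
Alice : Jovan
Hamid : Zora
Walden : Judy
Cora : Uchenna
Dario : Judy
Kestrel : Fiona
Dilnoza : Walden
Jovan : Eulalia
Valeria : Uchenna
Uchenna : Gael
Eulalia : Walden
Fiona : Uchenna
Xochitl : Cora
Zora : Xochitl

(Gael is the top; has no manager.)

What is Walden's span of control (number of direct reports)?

3

Walden directly manages Eulalia, Desmond, Dilnoza. That is 3 direct reports.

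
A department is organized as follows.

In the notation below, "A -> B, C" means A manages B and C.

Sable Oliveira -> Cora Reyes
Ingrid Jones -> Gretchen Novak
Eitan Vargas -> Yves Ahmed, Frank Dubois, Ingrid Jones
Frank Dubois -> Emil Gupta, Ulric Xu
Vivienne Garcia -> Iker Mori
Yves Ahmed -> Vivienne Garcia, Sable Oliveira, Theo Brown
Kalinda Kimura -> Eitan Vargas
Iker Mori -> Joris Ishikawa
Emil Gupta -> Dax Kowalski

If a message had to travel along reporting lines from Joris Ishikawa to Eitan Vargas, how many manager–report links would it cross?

Joris Ishikawa is in Eitan Vargas's organization: the chain from Joris Ishikawa up to Eitan Vargas is Joris Ishikawa → Iker Mori → Vivienne Garcia → Yves Ahmed → Eitan Vargas, which is 4 links.

4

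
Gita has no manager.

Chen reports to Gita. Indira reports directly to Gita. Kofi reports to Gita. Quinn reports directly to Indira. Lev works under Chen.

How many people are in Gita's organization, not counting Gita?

5

Gita directly manages Chen, Indira, Kofi. Under Chen: Lev (1). Under Indira: Quinn (1). Kofi has no reports. So Gita's organization is 3 direct reports plus everyone under them: 2 + 2 + 1 = 5.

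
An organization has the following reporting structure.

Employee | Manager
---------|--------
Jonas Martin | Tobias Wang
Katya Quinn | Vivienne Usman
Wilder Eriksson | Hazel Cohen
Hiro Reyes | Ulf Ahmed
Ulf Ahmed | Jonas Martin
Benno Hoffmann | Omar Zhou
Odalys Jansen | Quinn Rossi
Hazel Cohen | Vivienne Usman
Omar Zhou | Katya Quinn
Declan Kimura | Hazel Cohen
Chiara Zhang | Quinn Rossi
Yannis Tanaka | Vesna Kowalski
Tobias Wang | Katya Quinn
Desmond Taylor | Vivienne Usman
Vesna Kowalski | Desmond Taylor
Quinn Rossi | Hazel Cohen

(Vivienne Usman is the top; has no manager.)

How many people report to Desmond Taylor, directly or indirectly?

Desmond Taylor directly manages Vesna Kowalski. Under Vesna Kowalski: Yannis Tanaka (1). That's 2 in total.

2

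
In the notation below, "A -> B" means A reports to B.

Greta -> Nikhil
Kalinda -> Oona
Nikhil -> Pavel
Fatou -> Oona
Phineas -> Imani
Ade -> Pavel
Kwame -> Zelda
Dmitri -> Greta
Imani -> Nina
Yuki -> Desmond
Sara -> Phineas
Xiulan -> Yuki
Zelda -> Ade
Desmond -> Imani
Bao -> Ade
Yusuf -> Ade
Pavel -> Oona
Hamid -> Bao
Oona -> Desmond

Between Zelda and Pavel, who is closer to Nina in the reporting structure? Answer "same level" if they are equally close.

Zelda is 6 levels below Nina; Pavel is 4. Pavel is higher.

Pavel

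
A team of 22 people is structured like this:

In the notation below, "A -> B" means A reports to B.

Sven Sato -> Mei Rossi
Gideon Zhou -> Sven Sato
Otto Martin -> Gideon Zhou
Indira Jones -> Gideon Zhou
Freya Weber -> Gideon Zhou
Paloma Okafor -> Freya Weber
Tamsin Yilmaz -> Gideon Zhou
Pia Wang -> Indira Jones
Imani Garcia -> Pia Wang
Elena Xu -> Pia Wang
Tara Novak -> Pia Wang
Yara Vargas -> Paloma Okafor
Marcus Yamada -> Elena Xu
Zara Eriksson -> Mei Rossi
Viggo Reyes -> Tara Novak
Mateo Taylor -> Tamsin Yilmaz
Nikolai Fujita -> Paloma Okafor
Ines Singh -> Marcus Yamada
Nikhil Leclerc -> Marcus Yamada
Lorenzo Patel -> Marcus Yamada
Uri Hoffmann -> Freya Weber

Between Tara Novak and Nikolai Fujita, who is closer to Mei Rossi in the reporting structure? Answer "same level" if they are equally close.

same level

Both Tara Novak and Nikolai Fujita are 5 levels below Mei Rossi.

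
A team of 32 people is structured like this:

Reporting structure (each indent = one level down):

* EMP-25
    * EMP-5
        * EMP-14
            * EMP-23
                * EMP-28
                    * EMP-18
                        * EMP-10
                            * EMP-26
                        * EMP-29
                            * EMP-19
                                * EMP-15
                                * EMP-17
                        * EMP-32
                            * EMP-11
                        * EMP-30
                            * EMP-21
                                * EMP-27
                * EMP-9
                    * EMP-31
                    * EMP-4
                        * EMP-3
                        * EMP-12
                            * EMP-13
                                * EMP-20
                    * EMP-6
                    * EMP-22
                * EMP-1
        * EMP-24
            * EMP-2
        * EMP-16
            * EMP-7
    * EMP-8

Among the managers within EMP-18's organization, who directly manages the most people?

Direct-report counts within EMP-18's organization: EMP-18 has 4; EMP-30 has 1; EMP-21 has 1; EMP-32 has 1; EMP-29 has 1; EMP-19 has 2; EMP-10 has 1. The largest is 4, held by EMP-18.

EMP-18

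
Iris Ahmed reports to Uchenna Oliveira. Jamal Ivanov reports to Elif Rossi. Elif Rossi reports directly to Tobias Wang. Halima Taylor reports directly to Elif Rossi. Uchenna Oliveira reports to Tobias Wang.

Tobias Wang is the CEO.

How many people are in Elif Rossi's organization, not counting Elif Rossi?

2

Elif Rossi directly manages Jamal Ivanov, Halima Taylor. Jamal Ivanov has no reports. Halima Taylor has no reports. So Elif Rossi's organization is 2 direct reports plus everyone under them: 1 + 1 = 2.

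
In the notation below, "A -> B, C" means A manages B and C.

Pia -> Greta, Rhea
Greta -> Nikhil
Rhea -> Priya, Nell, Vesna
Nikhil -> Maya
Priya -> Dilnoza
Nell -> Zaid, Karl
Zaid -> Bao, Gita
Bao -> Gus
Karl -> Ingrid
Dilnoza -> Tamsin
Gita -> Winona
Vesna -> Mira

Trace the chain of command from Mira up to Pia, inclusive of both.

Mira reports to Vesna. Vesna reports to Rhea. Rhea reports to Pia. Pia is at the top.

Mira -> Vesna -> Rhea -> Pia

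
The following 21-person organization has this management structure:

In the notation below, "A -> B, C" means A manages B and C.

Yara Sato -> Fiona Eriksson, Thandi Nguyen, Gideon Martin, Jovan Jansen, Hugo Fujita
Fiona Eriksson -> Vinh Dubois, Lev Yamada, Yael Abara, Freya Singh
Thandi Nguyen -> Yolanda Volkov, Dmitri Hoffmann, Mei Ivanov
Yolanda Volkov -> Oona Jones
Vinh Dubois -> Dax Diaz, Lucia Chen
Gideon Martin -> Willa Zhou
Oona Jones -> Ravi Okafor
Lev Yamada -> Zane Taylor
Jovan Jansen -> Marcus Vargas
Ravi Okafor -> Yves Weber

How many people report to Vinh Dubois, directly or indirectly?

2

Vinh Dubois directly manages Dax Diaz, Lucia Chen. Dax Diaz has no reports. Lucia Chen has no reports. So Vinh Dubois's organization is 2 direct reports plus everyone under them: 1 + 1 = 2.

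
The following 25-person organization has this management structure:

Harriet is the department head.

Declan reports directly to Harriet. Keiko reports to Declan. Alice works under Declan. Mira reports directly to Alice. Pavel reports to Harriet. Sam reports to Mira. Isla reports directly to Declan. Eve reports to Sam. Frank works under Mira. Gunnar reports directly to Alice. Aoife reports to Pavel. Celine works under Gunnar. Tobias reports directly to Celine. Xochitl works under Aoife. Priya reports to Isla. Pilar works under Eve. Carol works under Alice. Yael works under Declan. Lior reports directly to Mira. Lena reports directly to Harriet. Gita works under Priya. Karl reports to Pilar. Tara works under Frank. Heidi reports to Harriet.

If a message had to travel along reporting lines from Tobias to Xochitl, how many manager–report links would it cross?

Tobias is 5 levels below Harriet, and Xochitl is 3 levels below Harriet (their lowest common manager). The shortest path runs up from Tobias to Harriet and back down to Xochitl: 5 + 3 = 8 links.

8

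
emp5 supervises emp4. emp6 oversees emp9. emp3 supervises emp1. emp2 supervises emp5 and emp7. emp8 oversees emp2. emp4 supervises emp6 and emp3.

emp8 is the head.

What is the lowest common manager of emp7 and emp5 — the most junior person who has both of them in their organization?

emp2

emp7's chain of managers is emp2, emp8. emp5's chain of managers is emp2, emp8. The first manager that appears in both chains is emp2.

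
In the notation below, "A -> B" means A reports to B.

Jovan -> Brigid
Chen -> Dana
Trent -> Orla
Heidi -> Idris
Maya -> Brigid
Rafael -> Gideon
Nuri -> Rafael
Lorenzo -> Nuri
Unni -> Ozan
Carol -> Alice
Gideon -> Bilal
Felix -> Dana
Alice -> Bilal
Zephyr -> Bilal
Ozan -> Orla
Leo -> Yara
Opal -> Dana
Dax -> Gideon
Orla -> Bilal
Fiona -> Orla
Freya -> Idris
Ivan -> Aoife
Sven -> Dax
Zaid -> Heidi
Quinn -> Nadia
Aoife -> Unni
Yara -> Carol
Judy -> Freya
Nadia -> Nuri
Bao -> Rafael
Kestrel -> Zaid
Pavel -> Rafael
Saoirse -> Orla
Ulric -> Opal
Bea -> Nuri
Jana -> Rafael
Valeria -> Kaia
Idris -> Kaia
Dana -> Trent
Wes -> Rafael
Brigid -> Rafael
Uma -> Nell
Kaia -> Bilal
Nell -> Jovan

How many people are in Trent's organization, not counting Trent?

5

Trent directly manages Dana. Under Dana: Chen, Felix, Opal, Ulric (4). That's 5 in total.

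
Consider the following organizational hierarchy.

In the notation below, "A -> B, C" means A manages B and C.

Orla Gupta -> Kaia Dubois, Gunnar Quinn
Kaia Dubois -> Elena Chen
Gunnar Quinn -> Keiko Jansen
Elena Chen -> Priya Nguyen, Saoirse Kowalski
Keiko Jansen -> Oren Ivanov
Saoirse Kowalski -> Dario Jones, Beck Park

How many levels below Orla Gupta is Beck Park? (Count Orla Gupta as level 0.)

4

Chain from Beck Park up to Orla Gupta: Beck Park → Saoirse Kowalski → Elena Chen → Kaia Dubois → Orla Gupta. That is 4 steps up, so Beck Park is 4 levels below Orla Gupta.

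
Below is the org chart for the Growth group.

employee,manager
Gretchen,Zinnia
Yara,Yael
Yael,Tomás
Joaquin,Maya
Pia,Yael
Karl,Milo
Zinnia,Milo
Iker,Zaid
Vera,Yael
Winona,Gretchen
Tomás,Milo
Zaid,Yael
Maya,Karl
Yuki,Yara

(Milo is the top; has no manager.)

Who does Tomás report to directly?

Milo

Tomás reports directly to Milo.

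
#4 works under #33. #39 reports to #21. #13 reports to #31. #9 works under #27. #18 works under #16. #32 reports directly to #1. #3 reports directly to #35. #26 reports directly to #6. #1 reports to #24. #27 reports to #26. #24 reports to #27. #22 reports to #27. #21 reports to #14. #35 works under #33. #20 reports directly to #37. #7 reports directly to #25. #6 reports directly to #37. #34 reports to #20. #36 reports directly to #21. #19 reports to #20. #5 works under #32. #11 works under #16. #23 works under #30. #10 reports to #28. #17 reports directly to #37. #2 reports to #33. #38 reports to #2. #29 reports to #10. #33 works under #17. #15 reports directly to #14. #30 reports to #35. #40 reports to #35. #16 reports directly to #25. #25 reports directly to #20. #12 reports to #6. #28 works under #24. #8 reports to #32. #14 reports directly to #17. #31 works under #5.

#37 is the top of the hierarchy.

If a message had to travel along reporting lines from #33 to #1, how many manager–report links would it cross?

#33 is 2 levels below #37, and #1 is 5 levels below #37 (their lowest common manager). The shortest path runs up from #33 to #37 and back down to #1: 2 + 5 = 7 links.

7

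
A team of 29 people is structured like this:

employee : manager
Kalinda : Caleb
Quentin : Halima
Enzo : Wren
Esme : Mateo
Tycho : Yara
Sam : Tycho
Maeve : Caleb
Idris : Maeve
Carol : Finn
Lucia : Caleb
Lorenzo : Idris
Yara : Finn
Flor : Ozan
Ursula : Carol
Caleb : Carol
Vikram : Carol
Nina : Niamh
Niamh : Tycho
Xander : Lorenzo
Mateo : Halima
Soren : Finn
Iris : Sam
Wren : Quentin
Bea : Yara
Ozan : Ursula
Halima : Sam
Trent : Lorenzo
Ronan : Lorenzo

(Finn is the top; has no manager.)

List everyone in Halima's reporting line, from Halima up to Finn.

Halima -> Sam -> Tycho -> Yara -> Finn

Halima reports to Sam. Sam reports to Tycho. Tycho reports to Yara. Yara reports to Finn. Finn is at the top.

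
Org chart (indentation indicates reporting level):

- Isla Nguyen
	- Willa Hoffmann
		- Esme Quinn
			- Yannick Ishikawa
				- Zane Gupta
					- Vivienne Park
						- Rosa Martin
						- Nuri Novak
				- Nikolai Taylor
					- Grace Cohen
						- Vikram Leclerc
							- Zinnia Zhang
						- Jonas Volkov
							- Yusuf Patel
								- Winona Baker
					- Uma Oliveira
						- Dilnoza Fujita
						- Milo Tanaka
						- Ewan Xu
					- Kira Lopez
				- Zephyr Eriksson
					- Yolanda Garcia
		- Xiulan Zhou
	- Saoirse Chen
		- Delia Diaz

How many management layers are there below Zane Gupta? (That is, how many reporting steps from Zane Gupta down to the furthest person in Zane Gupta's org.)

The longest chain under Zane Gupta runs Zane Gupta → Vivienne Park → Nuri Novak, which is 2 levels below Zane Gupta.

2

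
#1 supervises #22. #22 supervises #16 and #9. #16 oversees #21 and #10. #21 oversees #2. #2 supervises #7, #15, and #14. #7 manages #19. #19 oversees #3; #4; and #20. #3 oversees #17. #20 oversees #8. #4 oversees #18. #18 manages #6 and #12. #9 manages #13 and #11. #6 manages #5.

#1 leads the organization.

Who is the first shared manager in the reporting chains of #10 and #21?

#16

#10's chain of managers is #16, #22, #1. #21's chain of managers is #16, #22, #1. The first manager that appears in both chains is #16.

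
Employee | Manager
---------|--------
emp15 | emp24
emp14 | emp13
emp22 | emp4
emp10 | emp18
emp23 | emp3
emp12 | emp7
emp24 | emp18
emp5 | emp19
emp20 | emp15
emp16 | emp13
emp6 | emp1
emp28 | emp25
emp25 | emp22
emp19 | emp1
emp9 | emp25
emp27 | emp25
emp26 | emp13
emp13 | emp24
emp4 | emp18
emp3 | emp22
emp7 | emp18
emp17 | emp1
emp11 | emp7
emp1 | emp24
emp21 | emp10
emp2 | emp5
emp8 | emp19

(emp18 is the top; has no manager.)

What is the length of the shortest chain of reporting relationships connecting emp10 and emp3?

4

emp10 is 1 level below emp18, and emp3 is 3 levels below emp18 (their lowest common manager). The shortest path runs up from emp10 to emp18 and back down to emp3: 1 + 3 = 4 links.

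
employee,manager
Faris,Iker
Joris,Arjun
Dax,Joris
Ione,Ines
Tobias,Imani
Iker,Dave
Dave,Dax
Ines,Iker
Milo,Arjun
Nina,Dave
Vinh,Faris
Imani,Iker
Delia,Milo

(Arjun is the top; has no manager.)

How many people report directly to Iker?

Iker directly manages Faris, Imani, Ines. That is 3 direct reports.

3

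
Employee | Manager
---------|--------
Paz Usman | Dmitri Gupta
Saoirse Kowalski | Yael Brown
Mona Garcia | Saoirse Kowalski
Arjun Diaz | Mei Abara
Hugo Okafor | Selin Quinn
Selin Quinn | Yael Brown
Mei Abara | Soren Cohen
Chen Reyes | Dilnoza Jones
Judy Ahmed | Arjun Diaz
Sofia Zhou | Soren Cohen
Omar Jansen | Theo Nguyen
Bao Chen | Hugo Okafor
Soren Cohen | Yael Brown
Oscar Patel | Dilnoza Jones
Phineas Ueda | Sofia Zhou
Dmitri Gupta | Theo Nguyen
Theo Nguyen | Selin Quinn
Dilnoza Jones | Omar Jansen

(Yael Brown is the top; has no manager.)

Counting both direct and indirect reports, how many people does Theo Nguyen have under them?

Theo Nguyen directly manages Omar Jansen, Dmitri Gupta. Under Omar Jansen: Dilnoza Jones, Oscar Patel, Chen Reyes (3). Under Dmitri Gupta: Paz Usman (1). So Theo Nguyen's organization is 2 direct reports plus everyone under them: 4 + 2 = 6.

6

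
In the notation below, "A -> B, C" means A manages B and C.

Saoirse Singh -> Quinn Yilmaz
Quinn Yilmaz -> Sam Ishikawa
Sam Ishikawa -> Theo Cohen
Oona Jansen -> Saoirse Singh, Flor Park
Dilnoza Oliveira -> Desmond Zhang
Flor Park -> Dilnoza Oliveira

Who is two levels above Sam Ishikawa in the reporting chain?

Saoirse Singh

Sam Ishikawa reports to Quinn Yilmaz, and Quinn Yilmaz reports to Saoirse Singh. So Sam Ishikawa's skip-level manager is Saoirse Singh.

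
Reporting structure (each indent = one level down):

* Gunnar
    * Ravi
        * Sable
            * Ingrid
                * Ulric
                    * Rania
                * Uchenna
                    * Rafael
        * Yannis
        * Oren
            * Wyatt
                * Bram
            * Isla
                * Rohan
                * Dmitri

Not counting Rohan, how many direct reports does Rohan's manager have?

1

Rohan reports to Isla. Isla's other direct reports are Dmitri — 1 peer.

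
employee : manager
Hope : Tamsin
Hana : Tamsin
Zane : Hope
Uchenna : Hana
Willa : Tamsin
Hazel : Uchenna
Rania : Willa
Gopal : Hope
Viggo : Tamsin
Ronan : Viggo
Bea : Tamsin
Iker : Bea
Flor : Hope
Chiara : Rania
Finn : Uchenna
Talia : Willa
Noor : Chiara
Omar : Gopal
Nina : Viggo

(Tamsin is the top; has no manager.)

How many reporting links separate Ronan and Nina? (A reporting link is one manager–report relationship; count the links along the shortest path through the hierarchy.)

2

Ronan is 1 level below Viggo, and Nina is 1 level below Viggo (their lowest common manager). The shortest path runs up from Ronan to Viggo and back down to Nina: 1 + 1 = 2 links.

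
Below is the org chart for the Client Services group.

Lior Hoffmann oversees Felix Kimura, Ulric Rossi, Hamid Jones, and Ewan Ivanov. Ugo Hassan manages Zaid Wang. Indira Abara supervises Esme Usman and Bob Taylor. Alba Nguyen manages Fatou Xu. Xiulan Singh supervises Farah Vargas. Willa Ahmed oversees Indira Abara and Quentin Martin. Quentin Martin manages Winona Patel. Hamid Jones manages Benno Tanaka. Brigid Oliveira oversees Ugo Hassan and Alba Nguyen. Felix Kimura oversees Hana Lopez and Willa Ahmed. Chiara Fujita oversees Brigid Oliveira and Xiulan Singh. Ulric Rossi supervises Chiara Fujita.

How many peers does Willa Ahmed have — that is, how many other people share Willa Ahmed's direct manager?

1

Willa Ahmed reports to Felix Kimura. Felix Kimura's other direct reports are Hana Lopez — 1 peer.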